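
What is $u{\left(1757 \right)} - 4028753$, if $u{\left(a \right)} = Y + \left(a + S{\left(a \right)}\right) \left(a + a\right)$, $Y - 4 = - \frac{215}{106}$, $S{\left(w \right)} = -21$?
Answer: $\frac{219584615}{106} \approx 2.0716 \cdot 10^{6}$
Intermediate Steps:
$Y = \frac{209}{106}$ ($Y = 4 - \frac{215}{106} = \frac{209}{106} \approx 1.9717$)
$u{\left(a \right)} = \frac{209}{106} + 2 a \left(-21 + a\right)$ ($u{\left(a \right)} = \frac{209}{106} + \left(a - 21\right) \left(a + a\right) = \frac{209}{106} + \left(-21 + a\right) 2 a = \frac{209}{106} + 2 a \left(-21 + a\right)$)
$u{\left(1757 \right)} - 4028753 = \left(\frac{209}{106} - 73794 + 2 \cdot 1757^{2}\right) - 4028753 = \left(\frac{209}{106} - 73794 + 2 \cdot 3087049\right) - 4028753 = \left(\frac{209}{106} - 73794 + 6174098\right) - 4028753 = \frac{646632433}{106} - 4028753 = \frac{219584615}{106}$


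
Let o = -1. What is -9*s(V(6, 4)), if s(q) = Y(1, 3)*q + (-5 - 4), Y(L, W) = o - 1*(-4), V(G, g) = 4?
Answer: -27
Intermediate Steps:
Y(L, W) = 3 (Y(L, W) = -1 - 1*(-4) = -1 + 4 = 3)
s(q) = -9 + 3*q (s(q) = 3*q + (-5 - 4) = 3*q - 9 = -9 + 3*q)
-9*s(V(6, 4)) = -9*(-9 + 3*4) = -9*(-9 + 12) = -9*3 = -27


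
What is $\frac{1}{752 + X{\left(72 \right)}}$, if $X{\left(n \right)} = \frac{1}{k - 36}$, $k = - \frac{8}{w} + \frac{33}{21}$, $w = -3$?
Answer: $\frac{667}{501563} \approx 0.0013298$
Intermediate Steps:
$k = \frac{89}{21}$ ($k = - \frac{8}{-3} + \frac{33}{21} = \left(-8\right) \left(- \frac{1}{3}\right) + 33 \cdot \frac{1}{21} = \frac{8}{3} + \frac{11}{7} = \frac{89}{21} \approx 4.2381$)
$X{\left(n \right)} = - \frac{21}{667}$ ($X{\left(n \right)} = \frac{1}{\frac{89}{21} - 36} = \frac{1}{- \frac{667}{21}} = - \frac{21}{667}$)
$\frac{1}{752 + X{\left(72 \right)}} = \frac{1}{752 - \frac{21}{667}} = \frac{1}{\frac{501563}{667}} = \frac{667}{501563}$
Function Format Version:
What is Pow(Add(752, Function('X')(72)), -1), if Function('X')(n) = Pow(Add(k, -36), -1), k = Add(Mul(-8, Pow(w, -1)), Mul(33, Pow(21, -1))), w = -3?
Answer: Rational(667, 501563) ≈ 0.0013298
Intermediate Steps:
k = Rational(89, 21) (k = Add(Mul(-8, Pow(-3, -1)), Mul(33, Pow(21, -1))) = Add(Mul(-8, Rational(-1, 3)), Mul(33, Rational(1, 21))) = Add(Rational(8, 3), Rational(11, 7)) = Rational(89, 21) ≈ 4.2381)
Function('X')(n) = Rational(-21, 667) (Function('X')(n) = Pow(Add(Rational(89, 21), -36), -1) = Pow(Rational(-667, 21), -1) = Rational(-21, 667))
Pow(Add(752, Function('X')(72)), -1) = Pow(Add(752, Rational(-21, 667)), -1) = Pow(Rational(501563, 667), -1) = Rational(667, 501563)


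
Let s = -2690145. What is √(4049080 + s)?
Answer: √1358935 ≈ 1165.7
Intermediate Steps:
√(4049080 + s) = √(4049080 - 2690145) = √1358935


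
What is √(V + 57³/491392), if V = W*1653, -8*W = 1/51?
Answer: I*√4006670866418/1044208 ≈ 1.9169*I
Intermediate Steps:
W = -1/408 (W = -⅛/51 = -⅛*1/51 = -1/408 ≈ -0.0024510)
V = -551/136 (V = -1/408*1653 = -551/136 ≈ -4.0515)
√(V + 57³/491392) = √(-551/136 + 57³/491392) = √(-551/136 + 185193*(1/491392)) = √(-551/136 + 185193/491392) = √(-30696343/8353664) = I*√4006670866418/1044208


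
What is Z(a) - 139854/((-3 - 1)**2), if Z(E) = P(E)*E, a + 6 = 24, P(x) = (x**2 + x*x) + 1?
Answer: 23529/8 ≈ 2941.1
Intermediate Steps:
P(x) = 1 + 2*x**2 (P(x) = (x**2 + x**2) + 1 = 2*x**2 + 1 = 1 + 2*x**2)
a = 18 (a = -6 + 24 = 18)
Z(E) = E*(1 + 2*E**2) (Z(E) = (1 + 2*E**2)*E = E*(1 + 2*E**2))
Z(a) - 139854/((-3 - 1)**2) = (18 + 2*18**3) - 139854/((-3 - 1)**2) = (18 + 2*5832) - 139854/((-4)**2) = (18 + 11664) - 139854/16 = 11682 - 139854/16 = 11682 - 163*429/8 = 11682 - 69927/8 = 23529/8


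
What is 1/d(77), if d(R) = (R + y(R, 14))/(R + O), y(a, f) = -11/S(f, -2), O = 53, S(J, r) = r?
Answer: 52/33 ≈ 1.5758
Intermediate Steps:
y(a, f) = 11/2 (y(a, f) = -11/(-2) = -11*(-½) = 11/2)
d(R) = (11/2 + R)/(53 + R) (d(R) = (R + 11/2)/(R + 53) = (11/2 + R)/(53 + R))
1/d(77) = 1/((11/2 + 77)/(53 + 77)) = 1/((165/2)/130) = 1/((1/130)*(165/2)) = 1/(33/52) = 52/33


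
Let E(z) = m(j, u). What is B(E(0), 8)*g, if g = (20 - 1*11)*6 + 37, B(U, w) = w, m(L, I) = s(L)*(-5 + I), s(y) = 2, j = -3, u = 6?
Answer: 728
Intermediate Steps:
m(L, I) = -10 + 2*I (m(L, I) = 2*(-5 + I) = -10 + 2*I)
E(z) = 2 (E(z) = -10 + 2*6 = -10 + 12 = 2)
g = 91 (g = (20 - 11)*6 + 37 = 9*6 + 37 = 54 + 37 = 91)
B(E(0), 8)*g = 8*91 = 728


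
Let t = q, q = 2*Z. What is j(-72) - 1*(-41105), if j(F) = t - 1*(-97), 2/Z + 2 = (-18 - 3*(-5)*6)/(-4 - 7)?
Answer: 1936472/47 ≈ 41202.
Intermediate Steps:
Z = -11/47 (Z = 2/(-2 + (-18 - 3*(-5)*6)/(-4 - 7)) = 2/(-2 + (-18 + 15*6)/(-11)) = 2/(-2 + (-18 + 90)*(-1/11)) = 2/(-2 + 72*(-1/11)) = 2/(-2 - 72/11) = 2/(-94/11) = 2*(-11/94) = -11/47 ≈ -0.23404)
q = -22/47 (q = 2*(-11/47) = -22/47 ≈ -0.46809)
t = -22/47 ≈ -0.46809
j(F) = 4537/47 (j(F) = -22/47 - 1*(-97) = -22/47 + 97 = 4537/47)
j(-72) - 1*(-41105) = 4537/47 - 1*(-41105) = 4537/47 + 41105 = 1936472/47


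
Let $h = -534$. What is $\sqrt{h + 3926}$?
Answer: $8 \sqrt{53} \approx 58.241$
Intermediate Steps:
$\sqrt{h + 3926} = \sqrt{-534 + 3926} = \sqrt{3392} = 8 \sqrt{53}$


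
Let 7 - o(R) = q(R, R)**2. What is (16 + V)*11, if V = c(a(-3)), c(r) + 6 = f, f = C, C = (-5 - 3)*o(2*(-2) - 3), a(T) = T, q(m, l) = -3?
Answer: 286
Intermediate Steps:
o(R) = -2 (o(R) = 7 - 1*(-3)**2 = 7 - 1*9 = 7 - 9 = -2)
C = 16 (C = (-5 - 3)*(-2) = -8*(-2) = 16)
f = 16
c(r) = 10 (c(r) = -6 + 16 = 10)
V = 10
(16 + V)*11 = (16 + 10)*11 = 26*11 = 286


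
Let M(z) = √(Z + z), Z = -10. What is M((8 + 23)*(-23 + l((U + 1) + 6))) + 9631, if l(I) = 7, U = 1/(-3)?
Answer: 9631 + I*√506 ≈ 9631.0 + 22.494*I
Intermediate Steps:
U = -⅓ ≈ -0.33333
M(z) = √(-10 + z)
M((8 + 23)*(-23 + l((U + 1) + 6))) + 9631 = √(-10 + (8 + 23)*(-23 + 7)) + 9631 = √(-10 + 31*(-16)) + 9631 = √(-10 - 496) + 9631 = √(-506) + 9631 = I*√506 + 9631 = 9631 + I*√506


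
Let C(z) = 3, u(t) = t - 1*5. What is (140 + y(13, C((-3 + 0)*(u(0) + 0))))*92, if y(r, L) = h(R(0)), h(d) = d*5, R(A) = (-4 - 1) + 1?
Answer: 11040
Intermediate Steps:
u(t) = -5 + t (u(t) = t - 5 = -5 + t)
R(A) = -4 (R(A) = -5 + 1 = -4)
h(d) = 5*d
y(r, L) = -20 (y(r, L) = 5*(-4) = -20)
(140 + y(13, C((-3 + 0)*(u(0) + 0))))*92 = (140 - 20)*92 = 120*92 = 11040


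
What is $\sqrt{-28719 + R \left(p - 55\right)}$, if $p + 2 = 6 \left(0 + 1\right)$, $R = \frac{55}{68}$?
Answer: $\frac{i \sqrt{115041}}{2} \approx 169.59 i$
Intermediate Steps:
$R = \frac{55}{68}$ ($R = 55 \cdot \frac{1}{68} = \frac{55}{68} \approx 0.80882$)
$p = 4$ ($p = -2 + 6 \left(0 + 1\right) = -2 + 6 \cdot 1 = -2 + 6 = 4$)
$\sqrt{-28719 + R \left(p - 55\right)} = \sqrt{-28719 + \frac{55 \left(4 - 55\right)}{68}} = \sqrt{-28719 + \frac{55}{68} \left(-51\right)} = \sqrt{-28719 - \frac{165}{4}} = \sqrt{- \frac{115041}{4}} = \frac{i \sqrt{115041}}{2}$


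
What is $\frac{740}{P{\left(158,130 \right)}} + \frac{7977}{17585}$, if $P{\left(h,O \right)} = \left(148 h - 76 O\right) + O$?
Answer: $\frac{60885659}{119876945} \approx 0.5079$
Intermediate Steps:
$P{\left(h,O \right)} = - 75 O + 148 h$ ($P{\left(h,O \right)} = \left(- 76 O + 148 h\right) + O = - 75 O + 148 h$)
$\frac{740}{P{\left(158,130 \right)}} + \frac{7977}{17585} = \frac{740}{\left(-75\right) 130 + 148 \cdot 158} + \frac{7977}{17585} = \frac{740}{-9750 + 23384} + 7977 \cdot \frac{1}{17585} = \frac{740}{13634} + \frac{7977}{17585} = 740 \cdot \frac{1}{13634} + \frac{7977}{17585} = \frac{370}{6817} + \frac{7977}{17585} = \frac{60885659}{119876945}$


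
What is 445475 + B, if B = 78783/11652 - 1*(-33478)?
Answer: 1860279713/3884 ≈ 4.7896e+5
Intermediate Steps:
B = 130054813/3884 (B = 78783*(1/11652) + 33478 = 26261/3884 + 33478 = 130054813/3884 ≈ 33485.)
445475 + B = 445475 + 130054813/3884 = 1860279713/3884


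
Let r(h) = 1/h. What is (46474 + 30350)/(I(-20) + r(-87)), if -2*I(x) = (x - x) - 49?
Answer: 13367376/4261 ≈ 3137.1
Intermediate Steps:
I(x) = 49/2 (I(x) = -((x - x) - 49)/2 = -(0 - 49)/2 = -1/2*(-49) = 49/2)
(46474 + 30350)/(I(-20) + r(-87)) = (46474 + 30350)/(49/2 + 1/(-87)) = 76824/(49/2 - 1/87) = 76824/(4261/174) = 76824*(174/4261) = 13367376/4261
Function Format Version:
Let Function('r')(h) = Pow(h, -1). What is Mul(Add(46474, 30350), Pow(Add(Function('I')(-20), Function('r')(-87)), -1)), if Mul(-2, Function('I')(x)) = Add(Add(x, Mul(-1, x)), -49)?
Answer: Rational(13367376, 4261) ≈ 3137.1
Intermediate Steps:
Function('I')(x) = Rational(49, 2) (Function('I')(x) = Mul(Rational(-1, 2), Add(Add(x, Mul(-1, x)), -49)) = Mul(Rational(-1, 2), Add(0, -49)) = Mul(Rational(-1, 2), -49) = Rational(49, 2))
Mul(Add(46474, 30350), Pow(Add(Function('I')(-20), Function('r')(-87)), -1)) = Mul(Add(46474, 30350), Pow(Add(Rational(49, 2), Pow(-87, -1)), -1)) = Mul(76824, Pow(Add(Rational(49, 2), Rational(-1, 87)), -1)) = Mul(76824, Pow(Rational(4261, 174), -1)) = Mul(76824, Rational(174, 4261)) = Rational(13367376, 4261)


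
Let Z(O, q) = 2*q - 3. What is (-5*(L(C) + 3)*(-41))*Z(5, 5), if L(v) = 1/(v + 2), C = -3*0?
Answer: 10045/2 ≈ 5022.5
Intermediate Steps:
C = 0
L(v) = 1/(2 + v)
Z(O, q) = -3 + 2*q
(-5*(L(C) + 3)*(-41))*Z(5, 5) = (-5*(1/(2 + 0) + 3)*(-41))*(-3 + 2*5) = (-5*(1/2 + 3)*(-41))*(-3 + 10) = (-5*(½ + 3)*(-41))*7 = (-5*7/2*(-41))*7 = -35/2*(-41)*7 = (1435/2)*7 = 10045/2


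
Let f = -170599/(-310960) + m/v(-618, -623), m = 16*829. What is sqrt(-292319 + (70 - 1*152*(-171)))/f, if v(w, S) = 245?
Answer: 1172080*I*sqrt(266257)/64098003 ≈ 9.4355*I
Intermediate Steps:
m = 13264
f = 64098003/1172080 (f = -170599/(-310960) + 13264/245 = -170599*(-1/310960) + 13264*(1/245) = 13123/23920 + 13264/245 = 64098003/1172080 ≈ 54.687)
sqrt(-292319 + (70 - 1*152*(-171)))/f = sqrt(-292319 + (70 - 1*152*(-171)))/(64098003/1172080) = sqrt(-292319 + (70 - 152*(-171)))*(1172080/64098003) = sqrt(-292319 + (70 + 25992))*(1172080/64098003) = sqrt(-292319 + 26062)*(1172080/64098003) = sqrt(-266257)*(1172080/64098003) = (I*sqrt(266257))*(1172080/64098003) = 1172080*I*sqrt(266257)/64098003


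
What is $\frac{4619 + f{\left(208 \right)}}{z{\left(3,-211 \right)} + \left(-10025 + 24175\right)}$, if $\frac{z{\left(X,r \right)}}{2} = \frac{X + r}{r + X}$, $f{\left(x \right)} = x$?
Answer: $\frac{4827}{14152} \approx 0.34108$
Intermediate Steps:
$z{\left(X,r \right)} = 2$ ($z{\left(X,r \right)} = 2 \frac{X + r}{r + X} = 2 \frac{X + r}{X + r} = 2 \cdot 1 = 2$)
$\frac{4619 + f{\left(208 \right)}}{z{\left(3,-211 \right)} + \left(-10025 + 24175\right)} = \frac{4619 + 208}{2 + \left(-10025 + 24175\right)} = \frac{4827}{2 + 14150} = \frac{4827}{14152}$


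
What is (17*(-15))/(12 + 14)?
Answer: -255/26 ≈ -9.8077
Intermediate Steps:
(17*(-15))/(12 + 14) = -255/26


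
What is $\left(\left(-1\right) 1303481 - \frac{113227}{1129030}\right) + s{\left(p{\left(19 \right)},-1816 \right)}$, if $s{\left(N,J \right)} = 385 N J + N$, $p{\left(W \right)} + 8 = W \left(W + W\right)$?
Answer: $- \frac{565082910106437}{1129030} \approx -5.005 \cdot 10^{8}$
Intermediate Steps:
$p{\left(W \right)} = -8 + 2 W^{2}$ ($p{\left(W \right)} = -8 + W \left(W + W\right) = -8 + W 2 W = -8 + 2 W^{2}$)
$s{\left(N,J \right)} = N + 385 J N$ ($s{\left(N,J \right)} = 385 J N + N = N + 385 J N$)
$\left(\left(-1\right) 1303481 - \frac{113227}{1129030}\right) + s{\left(p{\left(19 \right)},-1816 \right)} = \left(\left(-1\right) 1303481 - \frac{113227}{1129030}\right) + \left(-8 + 2 \cdot 19^{2}\right) \left(1 + 385 \left(-1816\right)\right) = \left(-1303481 - \frac{113227}{1129030}\right) + \left(-8 + 2 \cdot 361\right) \left(1 - 699160\right) = \left(-1303481 - \frac{113227}{1129030}\right) + \left(-8 + 722\right) \left(-699159\right) = - \frac{1471669266657}{1129030} + 714 \left(-699159\right) = - \frac{1471669266657}{1129030} - 499199526 = - \frac{565082910106437}{1129030}$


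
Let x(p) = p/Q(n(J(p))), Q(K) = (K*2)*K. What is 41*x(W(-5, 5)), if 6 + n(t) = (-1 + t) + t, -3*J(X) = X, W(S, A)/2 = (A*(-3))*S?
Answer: 3075/11449 ≈ 0.26858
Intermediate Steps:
W(S, A) = -6*A*S (W(S, A) = 2*((A*(-3))*S) = 2*((-3*A)*S) = 2*(-3*A*S) = -6*A*S)
J(X) = -X/3
n(t) = -7 + 2*t (n(t) = -6 + ((-1 + t) + t) = -6 + (-1 + 2*t) = -7 + 2*t)
Q(K) = 2*K**2 (Q(K) = (2*K)*K = 2*K**2)
x(p) = p/(2*(-7 - 2*p/3)**2) (x(p) = p/((2*(-7 + 2*(-p/3))**2)) = p/((2*(-7 - 2*p/3)**2)) = p*(1/(2*(-7 - 2*p/3)**2)) = p/(2*(-7 - 2*p/3)**2))
41*x(W(-5, 5)) = 41*(9*(-6*5*(-5))/(2*(21 + 2*(-6*5*(-5)))**2)) = 41*((9/2)*150/(21 + 2*150)**2) = 41*((9/2)*150/(21 + 300)**2) = 41*((9/2)*150/321**2) = 41*((9/2)*150*(1/103041)) = 41*(75/11449) = 3075/11449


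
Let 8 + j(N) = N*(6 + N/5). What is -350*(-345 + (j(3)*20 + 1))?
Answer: 37800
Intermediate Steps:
j(N) = -8 + N*(6 + N/5)
-350*(-345 + (j(3)*20 + 1)) = -350*(-345 + ((-8 + 6*3 + (⅕)*3²)*20 + 1)) = -350*(-345 + ((-8 + 18 + (⅕)*9)*20 + 1)) = -350*(-345 + ((-8 + 18 + 9/5)*20 + 1)) = -350*(-345 + ((59/5)*20 + 1)) = -350*(-345 + (236 + 1)) = -350*(-345 + 237) = -350*(-108) = 37800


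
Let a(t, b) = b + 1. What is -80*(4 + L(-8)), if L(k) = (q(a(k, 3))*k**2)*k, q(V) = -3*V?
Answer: -491840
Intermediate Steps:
a(t, b) = 1 + b
L(k) = -12*k**3 (L(k) = ((-3*(1 + 3))*k**2)*k = ((-3*4)*k**2)*k = (-12*k**2)*k = -12*k**3)
-80*(4 + L(-8)) = -80*(4 - 12*(-8)**3) = -80*(4 - 12*(-512)) = -80*(4 + 6144) = -80*6148 = -491840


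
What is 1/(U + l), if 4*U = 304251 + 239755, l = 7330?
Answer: 2/286663 ≈ 6.9768e-6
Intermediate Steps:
U = 272003/2 (U = (304251 + 239755)/4 = (¼)*544006 = 272003/2 ≈ 1.3600e+5)
1/(U + l) = 1/(272003/2 + 7330) = 1/(286663/2) = 2/286663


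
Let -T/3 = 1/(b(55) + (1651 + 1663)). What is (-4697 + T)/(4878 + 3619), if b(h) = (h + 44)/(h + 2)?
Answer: -295906360/535302503 ≈ -0.55278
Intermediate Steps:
b(h) = (44 + h)/(2 + h)
T = -57/62999 (T = -3/((44 + 55)/(2 + 55) + (1651 + 1663)) = -3/(99/57 + 3314) = -3/((1/57)*99 + 3314) = -3/(33/19 + 3314) = -3/62999/19 = -3*19/62999 = -57/62999 ≈ -0.00090478)
(-4697 + T)/(4878 + 3619) = (-4697 - 57/62999)/(4878 + 3619) = -295906360/62999/8497 = -295906360/62999*1/8497 = -295906360/535302503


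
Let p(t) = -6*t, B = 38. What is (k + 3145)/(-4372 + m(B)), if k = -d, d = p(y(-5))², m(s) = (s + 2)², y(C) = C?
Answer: -2245/2772 ≈ -0.80989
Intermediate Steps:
m(s) = (2 + s)²
d = 900 (d = (-6*(-5))² = 30² = 900)
k = -900 (k = -1*900 = -900)
(k + 3145)/(-4372 + m(B)) = (-900 + 3145)/(-4372 + (2 + 38)²) = 2245/(-4372 + 40²) = 2245/(-4372 + 1600) = 2245/(-2772) = 2245*(-1/2772) = -2245/2772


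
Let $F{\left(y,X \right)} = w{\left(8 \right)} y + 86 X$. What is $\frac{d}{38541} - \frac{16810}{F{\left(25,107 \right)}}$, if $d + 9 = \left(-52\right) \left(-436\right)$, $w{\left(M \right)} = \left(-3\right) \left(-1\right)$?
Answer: $- \frac{437629559}{357544857} \approx -1.224$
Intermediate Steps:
$w{\left(M \right)} = 3$
$F{\left(y,X \right)} = 3 y + 86 X$
$d = 22663$ ($d = -9 - -22672 = -9 + 22672 = 22663$)
$\frac{d}{38541} - \frac{16810}{F{\left(25,107 \right)}} = \frac{22663}{38541} - \frac{16810}{3 \cdot 25 + 86 \cdot 107} = 22663 \cdot \frac{1}{38541} - \frac{16810}{75 + 9202} = \frac{22663}{38541} - \frac{16810}{9277} = - \frac{437629559}{357544857}$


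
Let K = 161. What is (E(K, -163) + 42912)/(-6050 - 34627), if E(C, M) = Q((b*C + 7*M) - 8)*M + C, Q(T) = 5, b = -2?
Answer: -14086/13559 ≈ -1.0389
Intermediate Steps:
E(C, M) = C + 5*M (E(C, M) = 5*M + C = C + 5*M)
(E(K, -163) + 42912)/(-6050 - 34627) = ((161 + 5*(-163)) + 42912)/(-6050 - 34627) = ((161 - 815) + 42912)/(-40677) = (-654 + 42912)*(-1/40677) = 42258*(-1/40677) = -14086/13559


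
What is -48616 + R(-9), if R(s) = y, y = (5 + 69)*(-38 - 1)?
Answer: -51502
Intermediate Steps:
y = -2886 (y = 74*(-39) = -2886)
R(s) = -2886
-48616 + R(-9) = -48616 - 2886 = -51502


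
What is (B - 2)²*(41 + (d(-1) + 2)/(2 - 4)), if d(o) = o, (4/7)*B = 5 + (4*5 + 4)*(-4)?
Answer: 33698025/32 ≈ 1.0531e+6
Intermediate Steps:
B = -637/4 (B = 7*(5 + (4*5 + 4)*(-4))/4 = 7*(5 + (20 + 4)*(-4))/4 = 7*(5 + 24*(-4))/4 = 7*(5 - 96)/4 = (7/4)*(-91) = -637/4 ≈ -159.25)
(B - 2)²*(41 + (d(-1) + 2)/(2 - 4)) = (-637/4 - 2)²*(41 + (-1 + 2)/(2 - 4)) = (-645/4)²*(41 + 1/(-2)) = 416025*(41 + 1*(-½))/16 = 416025*(41 - ½)/16 = (416025/16)*(81/2) = 33698025/32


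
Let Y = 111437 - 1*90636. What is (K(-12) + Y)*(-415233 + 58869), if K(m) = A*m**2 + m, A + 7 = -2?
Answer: -6946603452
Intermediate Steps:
A = -9 (A = -7 - 2 = -9)
K(m) = m - 9*m**2 (K(m) = -9*m**2 + m = m - 9*m**2)
Y = 20801 (Y = 111437 - 90636 = 20801)
(K(-12) + Y)*(-415233 + 58869) = (-12*(1 - 9*(-12)) + 20801)*(-415233 + 58869) = (-12*(1 + 108) + 20801)*(-356364) = (-12*109 + 20801)*(-356364) = (-1308 + 20801)*(-356364) = 19493*(-356364) = -6946603452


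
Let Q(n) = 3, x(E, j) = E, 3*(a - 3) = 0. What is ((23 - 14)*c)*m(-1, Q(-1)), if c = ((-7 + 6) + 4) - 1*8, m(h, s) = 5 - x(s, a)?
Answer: -90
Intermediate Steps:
a = 3 (a = 3 + (⅓)*0 = 3 + 0 = 3)
m(h, s) = 5 - s
c = -5 (c = (-1 + 4) - 8 = 3 - 8 = -5)
((23 - 14)*c)*m(-1, Q(-1)) = ((23 - 14)*(-5))*(5 - 1*3) = (9*(-5))*(5 - 3) = -45*2 = -90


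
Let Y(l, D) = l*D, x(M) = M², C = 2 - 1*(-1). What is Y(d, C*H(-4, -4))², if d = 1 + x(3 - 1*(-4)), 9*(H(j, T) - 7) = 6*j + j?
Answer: 3062500/9 ≈ 3.4028e+5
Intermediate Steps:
C = 3 (C = 2 + 1 = 3)
H(j, T) = 7 + 7*j/9 (H(j, T) = 7 + (6*j + j)/9 = 7 + (7*j)/9 = 7 + 7*j/9)
d = 50 (d = 1 + (3 - 1*(-4))² = 1 + (3 + 4)² = 1 + 7² = 1 + 49 = 50)
Y(l, D) = D*l
Y(d, C*H(-4, -4))² = ((3*(7 + (7/9)*(-4)))*50)² = ((3*(7 - 28/9))*50)² = ((3*(35/9))*50)² = ((35/3)*50)² = (1750/3)² = 3062500/9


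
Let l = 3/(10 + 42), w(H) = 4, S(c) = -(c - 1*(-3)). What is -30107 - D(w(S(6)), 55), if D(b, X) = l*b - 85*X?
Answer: -330619/13 ≈ -25432.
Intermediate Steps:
S(c) = -3 - c (S(c) = -(c + 3) = -(3 + c) = -3 - c)
l = 3/52 ≈ 0.057692
D(b, X) = -85*X + 3*b/52 (D(b, X) = 3*b/52 - 85*X = -85*X + 3*b/52)
-30107 - D(w(S(6)), 55) = -30107 - (-85*55 + (3/52)*4) = -30107 - (-4675 + 3/13) = -30107 - 1*(-60772/13) = -30107 + 60772/13 = -330619/13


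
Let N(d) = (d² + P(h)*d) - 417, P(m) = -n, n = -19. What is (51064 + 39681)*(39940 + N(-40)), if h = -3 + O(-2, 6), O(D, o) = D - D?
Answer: 3662740435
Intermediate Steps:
O(D, o) = 0
h = -3 (h = -3 + 0 = -3)
P(m) = 19 (P(m) = -1*(-19) = 19)
N(d) = -417 + d² + 19*d (N(d) = (d² + 19*d) - 417 = -417 + d² + 19*d)
(51064 + 39681)*(39940 + N(-40)) = (51064 + 39681)*(39940 + (-417 + (-40)² + 19*(-40))) = 90745*(39940 + (-417 + 1600 - 760)) = 90745*(39940 + 423) = 90745*40363 = 3662740435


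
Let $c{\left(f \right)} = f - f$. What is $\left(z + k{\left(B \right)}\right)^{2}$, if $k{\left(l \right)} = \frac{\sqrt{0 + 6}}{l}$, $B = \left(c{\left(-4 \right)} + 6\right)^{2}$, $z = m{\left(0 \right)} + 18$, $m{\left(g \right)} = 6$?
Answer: $\frac{\left(864 + \sqrt{6}\right)^{2}}{1296} \approx 579.27$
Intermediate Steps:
$c{\left(f \right)} = 0$
$z = 24$ ($z = 6 + 18 = 24$)
$B = 36$ ($B = \left(0 + 6\right)^{2} = 6^{2} = 36$)
$k{\left(l \right)} = \frac{\sqrt{6}}{l}$
$\left(z + k{\left(B \right)}\right)^{2} = \left(24 + \frac{\sqrt{6}}{36}\right)^{2}$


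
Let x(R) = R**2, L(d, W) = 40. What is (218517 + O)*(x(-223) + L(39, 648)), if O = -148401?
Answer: 3489603204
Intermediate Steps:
(218517 + O)*(x(-223) + L(39, 648)) = (218517 - 148401)*((-223)**2 + 40) = 70116*(49729 + 40) = 70116*49769 = 3489603204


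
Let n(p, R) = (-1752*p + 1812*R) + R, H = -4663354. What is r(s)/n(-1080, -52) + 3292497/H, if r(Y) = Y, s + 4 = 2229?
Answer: -2954575856849/4192084771468 ≈ -0.70480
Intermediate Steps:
s = 2225 (s = -4 + 2229 = 2225)
n(p, R) = -1752*p + 1813*R
r(s)/n(-1080, -52) + 3292497/H = 2225/(-1752*(-1080) + 1813*(-52)) + 3292497/(-4663354) = 2225/(1892160 - 94276) + 3292497*(-1/4663354) = 2225/1797884 - 3292497/4663354 = -2954575856849/4192084771468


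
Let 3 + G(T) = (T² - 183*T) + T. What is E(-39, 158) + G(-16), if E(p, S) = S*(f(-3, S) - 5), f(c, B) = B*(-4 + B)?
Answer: 3846831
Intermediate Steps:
E(p, S) = S*(-5 + S*(-4 + S)) (E(p, S) = S*(S*(-4 + S) - 5) = S*(-5 + S*(-4 + S)))
G(T) = -3 + T² - 182*T (G(T) = -3 + ((T² - 183*T) + T) = -3 + (T² - 182*T) = -3 + T² - 182*T)
E(-39, 158) + G(-16) = 158*(-5 + 158*(-4 + 158)) + (-3 + (-16)² - 182*(-16)) = 158*(-5 + 158*154) + (-3 + 256 + 2912) = 158*(-5 + 24332) + 3165 = 158*24327 + 3165 = 3843666 + 3165 = 3846831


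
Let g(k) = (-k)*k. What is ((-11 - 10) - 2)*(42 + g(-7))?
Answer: 161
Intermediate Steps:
g(k) = -k**2
((-11 - 10) - 2)*(42 + g(-7)) = ((-11 - 10) - 2)*(42 - 1*(-7)**2) = (-21 - 2)*(42 - 1*49) = -23*(42 - 49) = -23*(-7) = 161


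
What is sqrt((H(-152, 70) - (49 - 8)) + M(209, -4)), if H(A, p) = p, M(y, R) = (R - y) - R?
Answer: 6*I*sqrt(5) ≈ 13.416*I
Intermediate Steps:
M(y, R) = -y
sqrt((H(-152, 70) - (49 - 8)) + M(209, -4)) = sqrt((70 - (49 - 8)) - 1*209) = sqrt((70 - 41) - 209) = sqrt(29 - 209) = sqrt(-180) = 6*I*sqrt(5)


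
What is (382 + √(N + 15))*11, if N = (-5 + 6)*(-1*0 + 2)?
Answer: 4202 + 11*√17 ≈ 4247.4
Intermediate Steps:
N = 2 (N = 1*(0 + 2) = 1*2 = 2)
(382 + √(N + 15))*11 = (382 + √(2 + 15))*11 = (382 + √17)*11 = 4202 + 11*√17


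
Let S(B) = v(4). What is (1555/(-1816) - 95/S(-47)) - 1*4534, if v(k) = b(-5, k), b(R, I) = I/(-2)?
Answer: -8149039/1816 ≈ -4487.4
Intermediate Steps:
b(R, I) = -I/2 (b(R, I) = I*(-½) = -I/2)
v(k) = -k/2
S(B) = -2 (S(B) = -½*4 = -2)
(1555/(-1816) - 95/S(-47)) - 1*4534 = (1555/(-1816) - 95/(-2)) - 1*4534 = (1555*(-1/1816) - 95*(-½)) - 4534 = (-1555/1816 + 95/2) - 4534 = 84705/1816 - 4534 = -8149039/1816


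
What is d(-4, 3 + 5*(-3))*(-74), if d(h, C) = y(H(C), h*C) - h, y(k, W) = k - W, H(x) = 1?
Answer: 3182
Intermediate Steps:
d(h, C) = 1 - h - C*h (d(h, C) = (1 - h*C) - h = (1 - C*h) - h = 1 - h - C*h)
d(-4, 3 + 5*(-3))*(-74) = (1 - 1*(-4) - 1*(3 + 5*(-3))*(-4))*(-74) = (1 + 4 - 1*(3 - 15)*(-4))*(-74) = (1 + 4 - 1*(-12)*(-4))*(-74) = (1 + 4 - 48)*(-74) = -43*(-74) = 3182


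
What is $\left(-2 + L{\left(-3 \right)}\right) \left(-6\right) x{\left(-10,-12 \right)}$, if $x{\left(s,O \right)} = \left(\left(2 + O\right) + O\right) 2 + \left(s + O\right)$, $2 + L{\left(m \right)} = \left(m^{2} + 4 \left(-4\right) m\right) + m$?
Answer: $19800$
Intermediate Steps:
$L{\left(m \right)} = -2 + m^{2} - 15 m$ ($L{\left(m \right)} = -2 + \left(\left(m^{2} + 4 \left(-4\right) m\right) + m\right) = -2 + \left(\left(m^{2} - 16 m\right) + m\right) = -2 + \left(m^{2} - 15 m\right) = -2 + m^{2} - 15 m$)
$x{\left(s,O \right)} = 4 + s + 5 O$ ($x{\left(s,O \right)} = \left(2 + 2 O\right) 2 + \left(O + s\right) = \left(4 + 4 O\right) + \left(O + s\right) = 4 + s + 5 O$)
$\left(-2 + L{\left(-3 \right)}\right) \left(-6\right) x{\left(-10,-12 \right)} = \left(-2 - \left(-43 - 9\right)\right) \left(-6\right) \left(4 - 10 + 5 \left(-12\right)\right) = \left(-2 + \left(-2 + 9 + 45\right)\right) \left(-6\right) \left(4 - 10 - 60\right) = \left(-2 + 52\right) \left(-6\right) \left(-66\right) = 50 \left(-6\right) \left(-66\right) = \left(-300\right) \left(-66\right) = 19800$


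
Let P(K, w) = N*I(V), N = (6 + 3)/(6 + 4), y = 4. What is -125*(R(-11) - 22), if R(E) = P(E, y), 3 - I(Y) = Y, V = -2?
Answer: 4375/2 ≈ 2187.5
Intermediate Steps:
I(Y) = 3 - Y
N = 9/10 ≈ 0.90000
P(K, w) = 9/2 (P(K, w) = 9*(3 - 1*(-2))/10 = 9*(3 + 2)/10 = (9/10)*5 = 9/2)
R(E) = 9/2
-125*(R(-11) - 22) = -125*(9/2 - 22) = -125*(-35/2) = 4375/2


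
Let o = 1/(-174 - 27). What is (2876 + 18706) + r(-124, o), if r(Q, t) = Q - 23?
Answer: 21435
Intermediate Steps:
o = -1/201 (o = 1/(-201) = -1/201 ≈ -0.0049751)
r(Q, t) = -23 + Q
(2876 + 18706) + r(-124, o) = (2876 + 18706) + (-23 - 124) = 21582 - 147 = 21435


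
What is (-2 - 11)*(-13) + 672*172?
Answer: 115753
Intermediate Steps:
(-2 - 11)*(-13) + 672*172 = -13*(-13) + 115584 = 169 + 115584 = 115753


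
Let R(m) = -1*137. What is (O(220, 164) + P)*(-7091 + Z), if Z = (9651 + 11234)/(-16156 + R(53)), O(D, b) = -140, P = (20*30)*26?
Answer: -1786473312080/16293 ≈ -1.0965e+8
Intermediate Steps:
P = 15600 (P = 600*26 = 15600)
R(m) = -137
Z = -20885/16293 (Z = (9651 + 11234)/(-16156 - 137) = 20885/(-16293) = 20885*(-1/16293) = -20885/16293 ≈ -1.2818)
(O(220, 164) + P)*(-7091 + Z) = (-140 + 15600)*(-7091 - 20885/16293) = 15460*(-115554548/16293) = -1786473312080/16293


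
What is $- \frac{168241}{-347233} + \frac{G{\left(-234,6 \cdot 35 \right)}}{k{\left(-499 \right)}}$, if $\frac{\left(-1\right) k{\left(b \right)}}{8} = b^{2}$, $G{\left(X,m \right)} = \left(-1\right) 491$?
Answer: $\frac{335307909331}{691690913864} \approx 0.48477$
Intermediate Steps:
$G{\left(X,m \right)} = -491$
$k{\left(b \right)} = - 8 b^{2}$
$- \frac{168241}{-347233} + \frac{G{\left(-234,6 \cdot 35 \right)}}{k{\left(-499 \right)}} = - \frac{168241}{-347233} - \frac{491}{\left(-8\right) \left(-499\right)^{2}} = \left(-168241\right) \left(- \frac{1}{347233}\right) - \frac{491}{\left(-8\right) 249001} = \frac{168241}{347233} - \frac{491}{-1992008} = \frac{168241}{347233} - - \frac{491}{1992008} = \frac{168241}{347233} + \frac{491}{1992008} = \frac{335307909331}{691690913864}$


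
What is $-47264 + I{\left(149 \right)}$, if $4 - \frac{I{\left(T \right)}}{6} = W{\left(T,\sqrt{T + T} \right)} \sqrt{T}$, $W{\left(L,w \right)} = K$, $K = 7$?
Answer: $-47240 - 42 \sqrt{149} \approx -47753.0$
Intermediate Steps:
$W{\left(L,w \right)} = 7$
$I{\left(T \right)} = 24 - 42 \sqrt{T}$ ($I{\left(T \right)} = 24 - 6 \cdot 7 \sqrt{T} = 24 - 42 \sqrt{T}$)
$-47264 + I{\left(149 \right)} = -47264 + \left(24 - 42 \sqrt{149}\right) = -47240 - 42 \sqrt{149}$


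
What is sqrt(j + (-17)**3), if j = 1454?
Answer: I*sqrt(3459) ≈ 58.813*I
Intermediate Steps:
sqrt(j + (-17)**3) = sqrt(1454 + (-17)**3) = sqrt(1454 - 4913) = sqrt(-3459) = I*sqrt(3459)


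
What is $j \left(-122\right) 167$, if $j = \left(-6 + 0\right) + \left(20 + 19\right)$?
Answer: $-672342$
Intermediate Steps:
$j = 33$ ($j = -6 + 39 = 33$)
$j \left(-122\right) 167 = 33 \left(-122\right) 167 = \left(-4026\right) 167 = -672342$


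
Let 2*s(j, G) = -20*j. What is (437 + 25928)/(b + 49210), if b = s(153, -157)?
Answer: 5273/9536 ≈ 0.55296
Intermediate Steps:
s(j, G) = -10*j (s(j, G) = (-20*j)/2 = -10*j)
b = -1530 (b = -10*153 = -1530)
(437 + 25928)/(b + 49210) = (437 + 25928)/(-1530 + 49210) = 26365/47680 = 26365*(1/47680) = 5273/9536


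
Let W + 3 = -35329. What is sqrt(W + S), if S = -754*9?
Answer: I*sqrt(42118) ≈ 205.23*I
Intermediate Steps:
W = -35332 (W = -3 - 35329 = -35332)
S = -6786
sqrt(W + S) = sqrt(-35332 - 6786) = sqrt(-42118) = I*sqrt(42118)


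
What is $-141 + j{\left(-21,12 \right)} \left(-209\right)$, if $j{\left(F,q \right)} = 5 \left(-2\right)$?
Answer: $1949$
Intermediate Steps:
$j{\left(F,q \right)} = -10$
$-141 + j{\left(-21,12 \right)} \left(-209\right) = -141 - -2090 = -141 + 2090 = 1949$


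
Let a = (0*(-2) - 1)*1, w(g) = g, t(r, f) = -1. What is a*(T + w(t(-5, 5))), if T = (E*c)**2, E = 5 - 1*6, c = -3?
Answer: -8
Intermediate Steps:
E = -1 (E = 5 - 6 = -1)
a = -1 (a = (0 - 1)*1 = -1*1 = -1)
T = 9 (T = (-1*(-3))**2 = 3**2 = 9)
a*(T + w(t(-5, 5))) = -(9 - 1) = -1*8 = -8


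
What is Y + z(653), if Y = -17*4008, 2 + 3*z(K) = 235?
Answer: -204175/3 ≈ -68058.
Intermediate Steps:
z(K) = 233/3 (z(K) = -2/3 + (1/3)*235 = -2/3 + 235/3 = 233/3)
Y = -68136
Y + z(653) = -68136 + 233/3 = -204175/3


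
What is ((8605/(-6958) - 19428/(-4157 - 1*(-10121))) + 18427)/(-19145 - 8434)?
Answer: -128183795/191894682 ≈ -0.66799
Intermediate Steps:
((8605/(-6958) - 19428/(-4157 - 1*(-10121))) + 18427)/(-19145 - 8434) = ((8605*(-1/6958) - 19428/(-4157 + 10121)) + 18427)/(-27579) = ((-8605/6958 - 19428/5964) + 18427)*(-1/27579) = ((-8605/6958 - 19428*1/5964) + 18427)*(-1/27579) = ((-8605/6958 - 1619/497) + 18427)*(-1/27579) = (-31271/6958 + 18427)*(-1/27579) = (128183795/6958)*(-1/27579) = -128183795/191894682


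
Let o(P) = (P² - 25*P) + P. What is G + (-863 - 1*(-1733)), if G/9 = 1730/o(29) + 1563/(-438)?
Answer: 4002243/4234 ≈ 945.26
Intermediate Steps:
o(P) = P² - 24*P
G = 318663/4234 (G = 9*(1730/((29*(-24 + 29))) + 1563/(-438)) = 9*(1730/((29*5)) + 1563*(-1/438)) = 9*(1730/145 - 521/146) = 9*(1730*(1/145) - 521/146) = 9*(346/29 - 521/146) = 9*(35407/4234) = 318663/4234 ≈ 75.263)
G + (-863 - 1*(-1733)) = 318663/4234 + (-863 - 1*(-1733)) = 318663/4234 + (-863 + 1733) = 318663/4234 + 870 = 4002243/4234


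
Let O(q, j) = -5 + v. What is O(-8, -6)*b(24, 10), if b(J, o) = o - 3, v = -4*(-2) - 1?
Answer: 14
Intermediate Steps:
v = 7 (v = 8 - 1 = 7)
b(J, o) = -3 + o
O(q, j) = 2 (O(q, j) = -5 + 7 = 2)
O(-8, -6)*b(24, 10) = 2*(-3 + 10) = 2*7 = 14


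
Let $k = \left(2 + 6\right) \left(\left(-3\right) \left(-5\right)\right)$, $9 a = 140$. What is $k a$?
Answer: $\frac{5600}{3} \approx 1866.7$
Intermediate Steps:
$a = \frac{140}{9}$ ($a = \frac{1}{9} \cdot 140 = \frac{140}{9} \approx 15.556$)
$k = 120$ ($k = 8 \cdot 15 = 120$)
$k a = 120 \cdot \frac{140}{9} = \frac{5600}{3}$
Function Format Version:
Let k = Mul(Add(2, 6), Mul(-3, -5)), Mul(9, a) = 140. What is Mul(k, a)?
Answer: Rational(5600, 3) ≈ 1866.7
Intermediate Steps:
a = Rational(140, 9) (a = Mul(Rational(1, 9), 140) = Rational(140, 9) ≈ 15.556)
k = 120 (k = Mul(8, 15) = 120)
Mul(k, a) = Mul(120, Rational(140, 9)) = Rational(5600, 3)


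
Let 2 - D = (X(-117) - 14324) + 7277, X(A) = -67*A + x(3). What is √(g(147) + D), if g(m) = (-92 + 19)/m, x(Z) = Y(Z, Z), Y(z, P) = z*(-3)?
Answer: 8*I*√5385/21 ≈ 27.955*I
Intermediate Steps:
Y(z, P) = -3*z
x(Z) = -3*Z
X(A) = -9 - 67*A (X(A) = -67*A - 3*3 = -67*A - 9 = -9 - 67*A)
D = -781 (D = 2 - (((-9 - 67*(-117)) - 14324) + 7277) = 2 - (((-9 + 7839) - 14324) + 7277) = 2 - ((7830 - 14324) + 7277) = 2 - (-6494 + 7277) = 2 - 1*783 = 2 - 783 = -781)
g(m) = -73/m
√(g(147) + D) = √(-73/147 - 781) = √(-114880/147) = 8*I*√5385/21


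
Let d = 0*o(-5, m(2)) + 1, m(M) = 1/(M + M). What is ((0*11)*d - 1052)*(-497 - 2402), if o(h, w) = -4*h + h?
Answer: 3049748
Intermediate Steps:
m(M) = 1/(2*M)
o(h, w) = -3*h
d = 1 (d = 0*(-3*(-5)) + 1 = 0*15 + 1 = 0 + 1 = 1)
((0*11)*d - 1052)*(-497 - 2402) = ((0*11)*1 - 1052)*(-497 - 2402) = (0*1 - 1052)*(-2899) = (0 - 1052)*(-2899) = -1052*(-2899) = 3049748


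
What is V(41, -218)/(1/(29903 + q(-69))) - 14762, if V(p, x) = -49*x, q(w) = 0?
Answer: 319409084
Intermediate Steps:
V(41, -218)/(1/(29903 + q(-69))) - 14762 = (-49*(-218))/(1/(29903 + 0)) - 14762 = 10682/(1/29903) - 14762 = 10682*29903 - 14762 = 319423846 - 14762 = 319409084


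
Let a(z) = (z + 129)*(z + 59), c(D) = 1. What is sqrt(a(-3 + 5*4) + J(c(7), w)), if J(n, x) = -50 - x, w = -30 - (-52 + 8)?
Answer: 2*sqrt(2758) ≈ 105.03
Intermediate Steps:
w = 14 (w = -30 - 1*(-44) = -30 + 44 = 14)
a(z) = (59 + z)*(129 + z) (a(z) = (129 + z)*(59 + z) = (59 + z)*(129 + z))
sqrt(a(-3 + 5*4) + J(c(7), w)) = sqrt((7611 + (-3 + 5*4)**2 + 188*(-3 + 5*4)) + (-50 - 1*14)) = sqrt((7611 + (-3 + 20)**2 + 188*(-3 + 20)) + (-50 - 14)) = sqrt((7611 + 17**2 + 188*17) - 64) = sqrt((7611 + 289 + 3196) - 64) = sqrt(11096 - 64) = sqrt(11032) = 2*sqrt(2758)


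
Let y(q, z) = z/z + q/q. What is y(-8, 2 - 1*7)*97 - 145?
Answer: 49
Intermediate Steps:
y(q, z) = 2 (y(q, z) = 1 + 1 = 2)
y(-8, 2 - 1*7)*97 - 145 = 2*97 - 145 = 194 - 145 = 49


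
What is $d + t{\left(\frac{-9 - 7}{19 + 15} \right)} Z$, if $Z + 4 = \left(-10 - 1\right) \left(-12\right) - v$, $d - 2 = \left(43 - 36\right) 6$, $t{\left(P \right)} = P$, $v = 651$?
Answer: $\frac{4932}{17} \approx 290.12$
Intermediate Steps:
$d = 44$ ($d = 2 + \left(43 - 36\right) 6 = 2 + 7 \cdot 6 = 2 + 42 = 44$)
$Z = -523$ ($Z = -4 - \left(651 - \left(-10 - 1\right) \left(-12\right)\right) = -4 - 519 = -523$)
$d + t{\left(\frac{-9 - 7}{19 + 15} \right)} Z = 44 + \frac{-9 - 7}{19 + 15} \left(-523\right) = 44 + - \frac{16}{34} \left(-523\right) = 44 + \left(-16\right) \frac{1}{34} \left(-523\right) = 44 - - \frac{4184}{17} = 44 + \frac{4184}{17} = \frac{4932}{17}$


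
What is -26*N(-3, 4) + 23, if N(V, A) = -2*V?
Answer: -133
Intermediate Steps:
-26*N(-3, 4) + 23 = -(-52)*(-3) + 23 = -26*6 + 23 = -156 + 23 = -133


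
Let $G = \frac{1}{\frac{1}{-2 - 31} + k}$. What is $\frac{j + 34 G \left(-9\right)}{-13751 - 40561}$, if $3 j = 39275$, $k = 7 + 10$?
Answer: $- \frac{10981853}{45622080} \approx -0.24071$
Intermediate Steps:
$k = 17$
$G = \frac{33}{560}$ ($G = \frac{1}{\frac{1}{-2 - 31} + 17} = \frac{1}{\frac{1}{-33} + 17} = \frac{1}{- \frac{1}{33} + 17} = \frac{1}{\frac{560}{33}} = \frac{33}{560} \approx 0.058929$)
$j = \frac{39275}{3}$ ($j = \frac{1}{3} \cdot 39275 = \frac{39275}{3} \approx 13092.0$)
$\frac{j + 34 G \left(-9\right)}{-13751 - 40561} = \frac{\frac{39275}{3} + 34 \cdot \frac{33}{560} \left(-9\right)}{-13751 - 40561} = \frac{\frac{39275}{3} + \frac{561}{280} \left(-9\right)}{-54312} = \left(\frac{39275}{3} - \frac{5049}{280}\right) \left(- \frac{1}{54312}\right) = \frac{10981853}{840} \left(- \frac{1}{54312}\right) = - \frac{10981853}{45622080}$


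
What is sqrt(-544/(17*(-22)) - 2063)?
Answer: I*sqrt(249447)/11 ≈ 45.404*I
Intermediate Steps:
sqrt(-544/(17*(-22)) - 2063) = sqrt(-544/(-374) - 2063) = sqrt(-544*(-1/374) - 2063) = sqrt(16/11 - 2063) = sqrt(-22677/11) = I*sqrt(249447)/11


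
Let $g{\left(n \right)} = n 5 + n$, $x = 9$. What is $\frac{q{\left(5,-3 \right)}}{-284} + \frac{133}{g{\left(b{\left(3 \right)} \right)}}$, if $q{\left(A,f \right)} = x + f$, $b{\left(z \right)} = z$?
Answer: $\frac{4708}{639} \approx 7.3678$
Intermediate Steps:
$q{\left(A,f \right)} = 9 + f$
$g{\left(n \right)} = 6 n$ ($g{\left(n \right)} = 5 n + n = 6 n$)
$\frac{q{\left(5,-3 \right)}}{-284} + \frac{133}{g{\left(b{\left(3 \right)} \right)}} = \frac{9 - 3}{-284} + \frac{133}{6 \cdot 3} = 6 \left(- \frac{1}{284}\right) + \frac{133}{18} = - \frac{3}{142} + 133 \cdot \frac{1}{18} = - \frac{3}{142} + \frac{133}{18} = \frac{4708}{639}$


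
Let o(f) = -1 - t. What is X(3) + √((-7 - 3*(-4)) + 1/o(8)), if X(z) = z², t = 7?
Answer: 9 + √78/4 ≈ 11.208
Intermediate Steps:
o(f) = -8 (o(f) = -1 - 1*7 = -1 - 7 = -8)
X(3) + √((-7 - 3*(-4)) + 1/o(8)) = 3² + √((-7 - 3*(-4)) + 1/(-8)) = 9 + √((-7 + 12) - ⅛) = 9 + √(5 - ⅛) = 9 + √(39/8) = 9 + √78/4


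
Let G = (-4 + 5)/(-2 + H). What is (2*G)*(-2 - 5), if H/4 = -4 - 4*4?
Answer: 7/41 ≈ 0.17073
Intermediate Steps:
H = -80 (H = 4*(-4 - 4*4) = 4*(-4 - 16) = 4*(-20) = -80)
G = -1/82 (G = (-4 + 5)/(-2 - 80) = 1/(-82) = 1*(-1/82) = -1/82 ≈ -0.012195)
(2*G)*(-2 - 5) = (2*(-1/82))*(-2 - 5) = -1/41*(-7) = 7/41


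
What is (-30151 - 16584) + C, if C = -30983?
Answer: -77718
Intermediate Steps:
(-30151 - 16584) + C = (-30151 - 16584) - 30983 = -46735 - 30983 = -77718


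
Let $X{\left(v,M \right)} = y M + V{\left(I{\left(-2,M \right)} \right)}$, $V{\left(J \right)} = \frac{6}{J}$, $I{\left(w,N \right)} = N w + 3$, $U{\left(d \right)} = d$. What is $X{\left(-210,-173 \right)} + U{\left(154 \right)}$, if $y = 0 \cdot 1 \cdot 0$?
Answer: $\frac{53752}{349} \approx 154.02$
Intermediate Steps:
$I{\left(w,N \right)} = 3 + N w$
$y = 0$ ($y = 0 \cdot 0 = 0$)
$X{\left(v,M \right)} = \frac{6}{3 - 2 M}$ ($X{\left(v,M \right)} = 0 M + \frac{6}{3 + M \left(-2\right)} = 0 + \frac{6}{3 - 2 M} = \frac{6}{3 - 2 M}$)
$X{\left(-210,-173 \right)} + U{\left(154 \right)} = \frac{6}{3 - -346} + 154 = \frac{6}{3 + 346} + 154 = \frac{6}{349} + 154 = \frac{53752}{349}$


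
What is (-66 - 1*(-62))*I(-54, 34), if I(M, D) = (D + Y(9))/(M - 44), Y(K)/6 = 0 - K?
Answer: -40/49 ≈ -0.81633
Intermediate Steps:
Y(K) = -6*K (Y(K) = 6*(0 - K) = 6*(-K) = -6*K)
I(M, D) = (-54 + D)/(-44 + M) (I(M, D) = (D - 6*9)/(M - 44) = (D - 54)/(-44 + M) = (-54 + D)/(-44 + M))
(-66 - 1*(-62))*I(-54, 34) = (-66 - 1*(-62))*((-54 + 34)/(-44 - 54)) = (-66 + 62)*(-20/(-98)) = -(-2)*(-20)/49 = -4*10/49 = -40/49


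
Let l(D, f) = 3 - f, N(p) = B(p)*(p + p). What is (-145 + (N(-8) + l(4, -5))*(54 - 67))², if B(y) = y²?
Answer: 170641969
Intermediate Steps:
N(p) = 2*p³ (N(p) = p²*(p + p) = p²*(2*p) = 2*p³)
(-145 + (N(-8) + l(4, -5))*(54 - 67))² = (-145 + (2*(-8)³ + (3 - 1*(-5)))*(54 - 67))² = (-145 + (2*(-512) + (3 + 5))*(-13))² = (-145 + (-1024 + 8)*(-13))² = (-145 - 1016*(-13))² = (-145 + 13208)² = 13063² = 170641969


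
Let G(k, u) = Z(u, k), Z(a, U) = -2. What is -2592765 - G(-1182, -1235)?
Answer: -2592763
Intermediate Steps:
G(k, u) = -2
-2592765 - G(-1182, -1235) = -2592765 - 1*(-2) = -2592765 + 2 = -2592763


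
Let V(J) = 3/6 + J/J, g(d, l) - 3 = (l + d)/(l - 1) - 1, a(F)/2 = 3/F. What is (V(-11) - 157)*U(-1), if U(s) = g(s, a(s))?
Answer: -933/2 ≈ -466.50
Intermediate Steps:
a(F) = 6/F (a(F) = 2*(3/F) = 6/F)
g(d, l) = 2 + (d + l)/(-1 + l) (g(d, l) = 3 + ((l + d)/(l - 1) - 1) = 3 + ((d + l)/(-1 + l) - 1) = 3 + (-1 + (d + l)/(-1 + l)) = 2 + (d + l)/(-1 + l))
U(s) = (-2 + s + 18/s)/(-1 + 6/s) (U(s) = (-2 + s + 3*(6/s))/(-1 + 6/s) = (-2 + s + 18/s)/(-1 + 6/s))
V(J) = 3/2 (V(J) = 3*(⅙) + 1 = ½ + 1 = 3/2)
(V(-11) - 157)*U(-1) = (3/2 - 157)*((-18 - 1*(-1)*(-2 - 1))/(-6 - 1)) = -311*(-18 - 1*(-1)*(-3))/(2*(-7)) = -(-311)*(-18 - 3)/14 = -(-311)*(-21)/14 = -311/2*3 = -933/2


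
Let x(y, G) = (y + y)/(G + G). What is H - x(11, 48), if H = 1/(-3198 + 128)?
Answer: -16909/73680 ≈ -0.22949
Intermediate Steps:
x(y, G) = y/G (x(y, G) = (2*y)/((2*G)) = (2*y)*(1/(2*G)) = y/G)
H = -1/3070 (H = 1/(-3070) = -1/3070 ≈ -0.00032573)
H - x(11, 48) = -1/3070 - 11/48 = -16909/73680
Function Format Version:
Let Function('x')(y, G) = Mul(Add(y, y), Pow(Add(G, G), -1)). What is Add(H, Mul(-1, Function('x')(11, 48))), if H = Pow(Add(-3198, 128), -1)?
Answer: Rational(-16909, 73680) ≈ -0.22949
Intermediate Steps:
Function('x')(y, G) = Mul(y, Pow(G, -1)) (Function('x')(y, G) = Mul(Mul(2, y), Pow(Mul(2, G), -1)) = Mul(Mul(2, y), Mul(Rational(1, 2), Pow(G, -1))) = Mul(y, Pow(G, -1)))
H = Rational(-1, 3070) (H = Pow(-3070, -1) = Rational(-1, 3070) ≈ -0.00032573)
Add(H, Mul(-1, Function('x')(11, 48))) = Add(Rational(-1, 3070), Mul(-1, Mul(11, Pow(48, -1)))) = Add(Rational(-1, 3070), Mul(-1, Mul(11, Rational(1, 48)))) = Add(Rational(-1, 3070), Mul(-1, Rational(11, 48))) = Add(Rational(-1, 3070), Rational(-11, 48)) = Rational(-16909, 73680)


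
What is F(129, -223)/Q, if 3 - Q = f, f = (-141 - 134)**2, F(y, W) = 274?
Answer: -137/37811 ≈ -0.0036233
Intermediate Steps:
f = 75625 (f = (-275)**2 = 75625)
Q = -75622 (Q = 3 - 1*75625 = 3 - 75625 = -75622)
F(129, -223)/Q = 274/(-75622) = 274*(-1/75622) = -137/37811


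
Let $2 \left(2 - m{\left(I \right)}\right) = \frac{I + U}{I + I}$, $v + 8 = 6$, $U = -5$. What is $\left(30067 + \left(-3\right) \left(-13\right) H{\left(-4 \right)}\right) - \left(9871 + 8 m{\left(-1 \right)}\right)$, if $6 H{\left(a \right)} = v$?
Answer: $20179$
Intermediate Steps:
$v = -2$ ($v = -8 + 6 = -2$)
$H{\left(a \right)} = - \frac{1}{3}$ ($H{\left(a \right)} = \frac{1}{6} \left(-2\right) = - \frac{1}{3}$)
$m{\left(I \right)} = 2 - \frac{-5 + I}{4 I}$ ($m{\left(I \right)} = 2 - \frac{\left(I - 5\right) \frac{1}{I + I}}{2} = 2 - \frac{\left(-5 + I\right) \frac{1}{2 I}}{2} = 2 - \frac{\frac{1}{2} \frac{1}{I} \left(-5 + I\right)}{2} = 2 - \frac{-5 + I}{4 I}$)
$\left(30067 + \left(-3\right) \left(-13\right) H{\left(-4 \right)}\right) - \left(9871 + 8 m{\left(-1 \right)}\right) = \left(30067 + \left(-3\right) \left(-13\right) \left(- \frac{1}{3}\right)\right) - \left(9871 + 8 \cdot \frac{1}{4} \frac{1}{-1} \left(5 + 7 \left(-1\right)\right)\right) = \left(30067 + 39 \left(- \frac{1}{3}\right)\right) - \left(9871 + 8 \cdot \frac{1}{4} \left(-1\right) \left(5 - 7\right)\right) = \left(30067 - 13\right) - \left(9871 + 8 \cdot \frac{1}{4} \left(-1\right) \left(-2\right)\right) = 30054 - 9875 = 20179$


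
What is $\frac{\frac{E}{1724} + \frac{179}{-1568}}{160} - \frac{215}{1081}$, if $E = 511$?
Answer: $- \frac{23114655997}{116887751680} \approx -0.19775$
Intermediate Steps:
$\frac{\frac{E}{1724} + \frac{179}{-1568}}{160} - \frac{215}{1081} = \frac{\frac{511}{1724} + \frac{179}{-1568}}{160} - \frac{215}{1081} = \left(511 \cdot \frac{1}{1724} + 179 \left(- \frac{1}{1568}\right)\right) \frac{1}{160} - \frac{215}{1081} = \left(\frac{511}{1724} - \frac{179}{1568}\right) \frac{1}{160} - \frac{215}{1081} = \frac{123163}{675808} \cdot \frac{1}{160} - \frac{215}{1081} = \frac{123163}{108129280} - \frac{215}{1081} = - \frac{23114655997}{116887751680}$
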